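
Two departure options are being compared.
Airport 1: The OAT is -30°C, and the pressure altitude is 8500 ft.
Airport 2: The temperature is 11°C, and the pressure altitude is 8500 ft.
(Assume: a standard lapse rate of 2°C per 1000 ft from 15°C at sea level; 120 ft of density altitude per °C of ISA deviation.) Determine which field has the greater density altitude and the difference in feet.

Airport 1: ISA temp = -2°C, deviation -28°C, DA = 8500 + 120 × (-28) = 5140 ft.
Airport 2: ISA temp = -2°C, deviation +13°C, DA = 8500 + 120 × 13 = 10060 ft.
Airport 2 is higher by 10060 − 5140 = 4920 ft.

Airport 2 by 4920 ft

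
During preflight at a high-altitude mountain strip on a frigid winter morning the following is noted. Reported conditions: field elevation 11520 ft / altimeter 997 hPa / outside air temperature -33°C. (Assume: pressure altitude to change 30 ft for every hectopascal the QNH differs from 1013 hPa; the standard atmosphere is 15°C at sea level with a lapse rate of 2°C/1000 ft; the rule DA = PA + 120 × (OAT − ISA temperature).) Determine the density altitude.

9120 ft

Pressure altitude = 11520 + (1013 − 997) × 30 = 11520 + (+480) = 12000 ft.
ISA temperature at 12000 ft = 15 − 2 × (12000/1000) = -9°C.
ISA deviation = -33 − (-9) = -24°C.
Density altitude = 12000 + 120 × (-24) = 9120 ft.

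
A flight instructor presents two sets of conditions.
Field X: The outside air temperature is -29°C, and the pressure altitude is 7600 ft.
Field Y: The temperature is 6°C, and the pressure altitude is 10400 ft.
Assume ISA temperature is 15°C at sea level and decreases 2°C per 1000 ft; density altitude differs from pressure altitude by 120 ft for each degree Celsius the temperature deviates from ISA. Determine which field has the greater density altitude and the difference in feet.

Field Y by 7672 ft

Field X: ISA temp = -0.2°C, deviation -28.8°C, DA = 7600 + 120 × (-28.8) = 4144 ft.
Field Y: ISA temp = -5.8°C, deviation +11.8°C, DA = 10400 + 120 × 11.8 = 11816 ft.
Field Y is higher by 11816 − 4144 = 7672 ft.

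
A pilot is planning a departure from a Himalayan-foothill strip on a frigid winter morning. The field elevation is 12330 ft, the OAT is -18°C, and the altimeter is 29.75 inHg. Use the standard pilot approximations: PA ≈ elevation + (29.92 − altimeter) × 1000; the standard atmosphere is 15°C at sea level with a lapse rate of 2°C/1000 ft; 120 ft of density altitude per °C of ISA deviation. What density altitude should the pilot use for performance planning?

Pressure altitude = 12330 + (29.92 − 29.75) × 1000 = 12330 + (+170) = 12500 ft.
ISA temperature at 12500 ft = 15 − 2 × (12500/1000) = -10°C.
ISA deviation = -18 − (-10) = -8°C.
Density altitude = 12500 + 120 × (-8) = 11540 ft.

11540 ft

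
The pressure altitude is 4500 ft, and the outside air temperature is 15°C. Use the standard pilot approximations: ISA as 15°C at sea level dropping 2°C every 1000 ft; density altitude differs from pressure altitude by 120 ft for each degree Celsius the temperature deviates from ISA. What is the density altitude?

ISA temperature at 4500 ft = 15 − 2 × (4500/1000) = 6°C.
ISA deviation = 15 − 6 = +9°C.
Density altitude = 4500 + 120 × (9) = 4500 + (+1080) = 5580 ft.

5580 ft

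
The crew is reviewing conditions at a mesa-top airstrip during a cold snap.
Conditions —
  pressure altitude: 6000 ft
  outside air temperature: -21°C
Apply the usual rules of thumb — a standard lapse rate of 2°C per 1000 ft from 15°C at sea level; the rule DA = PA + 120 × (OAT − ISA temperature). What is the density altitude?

ISA temperature at 6000 ft = 15 − 2 × (6000/1000) = 3°C.
ISA deviation = -21 − 3 = -24°C.
Density altitude = 6000 + 120 × (-24) = 6000 + (-2880) = 3120 ft.

3120 ft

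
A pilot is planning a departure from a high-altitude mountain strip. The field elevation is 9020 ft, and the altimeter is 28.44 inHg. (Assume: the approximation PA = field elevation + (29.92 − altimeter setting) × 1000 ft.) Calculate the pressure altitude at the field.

10500 ft

Pressure correction = (29.92 − 28.44) × 1000 = +1480 ft.
Pressure altitude = 9020 + (+1480) = 10500 ft.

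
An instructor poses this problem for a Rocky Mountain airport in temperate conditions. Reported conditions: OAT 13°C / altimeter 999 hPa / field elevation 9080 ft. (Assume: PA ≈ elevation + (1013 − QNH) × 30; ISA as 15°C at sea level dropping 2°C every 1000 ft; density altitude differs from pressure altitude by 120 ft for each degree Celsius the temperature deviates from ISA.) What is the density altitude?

11540 ft

Pressure altitude = 9080 + (1013 − 999) × 30 = 9080 + (+420) = 9500 ft.
ISA temperature at 9500 ft = 15 − 2 × (9500/1000) = -4°C.
ISA deviation = 13 − (-4) = +17°C.
Density altitude = 9500 + 120 × (17) = 11540 ft.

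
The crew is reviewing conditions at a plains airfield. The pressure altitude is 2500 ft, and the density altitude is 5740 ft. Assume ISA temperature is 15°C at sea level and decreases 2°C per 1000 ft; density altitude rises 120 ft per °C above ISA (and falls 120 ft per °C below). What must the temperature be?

37°C

Density altitude − pressure altitude = 5740 − 2500 = +3240 ft.
At 120 ft/°C that is an ISA deviation of 3240/120 = +27°C.
ISA temperature at 2500 ft = 15 − 2 × (2500/1000) = 10°C.
OAT = ISA + deviation = 10 + (+27) = 37°C.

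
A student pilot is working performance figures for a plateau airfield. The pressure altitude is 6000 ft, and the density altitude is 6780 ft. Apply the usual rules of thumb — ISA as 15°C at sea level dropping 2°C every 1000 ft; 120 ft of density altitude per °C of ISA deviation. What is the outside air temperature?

Density altitude − pressure altitude = 6780 − 6000 = +780 ft.
At 120 ft/°C that is an ISA deviation of 780/120 = +6.5°C.
ISA temperature at 6000 ft = 15 − 2 × (6000/1000) = 3°C.
OAT = ISA + deviation = 3 + (+6.5) = 9.5°C.

9.5°C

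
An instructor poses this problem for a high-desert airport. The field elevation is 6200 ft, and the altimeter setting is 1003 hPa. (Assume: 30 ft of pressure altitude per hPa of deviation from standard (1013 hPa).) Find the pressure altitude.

Pressure correction = (1013 − 1003) × 30 = +300 ft.
Pressure altitude = 6200 + (+300) = 6500 ft.

6500 ft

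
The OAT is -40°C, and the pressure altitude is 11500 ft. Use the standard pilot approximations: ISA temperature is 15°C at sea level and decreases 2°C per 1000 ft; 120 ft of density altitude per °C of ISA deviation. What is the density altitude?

ISA temperature at 11500 ft = 15 − 2 × (11500/1000) = -8°C.
ISA deviation = -40 − (-8) = -32°C.
Density altitude = 11500 + 120 × (-32) = 11500 + (-3840) = 7660 ft.

7660 ft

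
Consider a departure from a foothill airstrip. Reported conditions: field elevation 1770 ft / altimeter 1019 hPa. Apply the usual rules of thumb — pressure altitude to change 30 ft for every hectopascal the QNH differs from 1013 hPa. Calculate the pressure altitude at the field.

1590 ft

Pressure correction = (1013 − 1019) × 30 = -180 ft.
Pressure altitude = 1770 + (-180) = 1590 ft.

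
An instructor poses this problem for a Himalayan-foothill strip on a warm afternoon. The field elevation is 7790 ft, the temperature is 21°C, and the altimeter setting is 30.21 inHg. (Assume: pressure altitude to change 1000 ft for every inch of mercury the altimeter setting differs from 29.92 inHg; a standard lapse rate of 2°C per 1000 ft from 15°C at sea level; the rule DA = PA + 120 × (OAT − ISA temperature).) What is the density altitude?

Pressure altitude = 7790 + (29.92 − 30.21) × 1000 = 7790 + (-290) = 7500 ft.
ISA temperature at 7500 ft = 15 − 2 × (7500/1000) = 0°C.
ISA deviation = 21 − 0 = +21°C.
Density altitude = 7500 + 120 × (21) = 10020 ft.

10020 ft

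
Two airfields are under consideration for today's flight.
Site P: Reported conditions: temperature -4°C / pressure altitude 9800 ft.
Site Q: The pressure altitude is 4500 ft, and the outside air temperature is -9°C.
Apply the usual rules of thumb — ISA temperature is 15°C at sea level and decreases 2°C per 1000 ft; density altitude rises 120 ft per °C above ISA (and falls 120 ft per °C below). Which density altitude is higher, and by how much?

Site P: ISA temp = -4.6°C, deviation +0.6°C, DA = 9800 + 120 × 0.6 = 9872 ft.
Site Q: ISA temp = 6°C, deviation -15°C, DA = 4500 + 120 × (-15) = 2700 ft.
Site P is higher by 9872 − 2700 = 7172 ft.

Site P by 7172 ft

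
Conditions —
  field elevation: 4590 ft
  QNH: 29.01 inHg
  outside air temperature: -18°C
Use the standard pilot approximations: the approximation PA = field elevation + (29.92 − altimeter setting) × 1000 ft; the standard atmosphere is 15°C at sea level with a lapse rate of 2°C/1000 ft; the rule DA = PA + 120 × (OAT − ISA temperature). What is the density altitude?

Pressure altitude = 4590 + (29.92 − 29.01) × 1000 = 4590 + (+910) = 5500 ft.
ISA temperature at 5500 ft = 15 − 2 × (5500/1000) = 4°C.
ISA deviation = -18 − 4 = -22°C.
Density altitude = 5500 + 120 × (-22) = 2860 ft.

2860 ft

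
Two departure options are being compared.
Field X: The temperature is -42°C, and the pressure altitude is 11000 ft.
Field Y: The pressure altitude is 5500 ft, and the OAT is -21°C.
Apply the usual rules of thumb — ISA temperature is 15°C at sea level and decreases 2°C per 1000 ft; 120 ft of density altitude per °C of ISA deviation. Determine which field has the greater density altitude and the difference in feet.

Field X: ISA temp = -7°C, deviation -35°C, DA = 11000 + 120 × (-35) = 6800 ft.
Field Y: ISA temp = 4°C, deviation -25°C, DA = 5500 + 120 × (-25) = 2500 ft.
Field X is higher by 6800 − 2500 = 4300 ft.

Field X by 4300 ft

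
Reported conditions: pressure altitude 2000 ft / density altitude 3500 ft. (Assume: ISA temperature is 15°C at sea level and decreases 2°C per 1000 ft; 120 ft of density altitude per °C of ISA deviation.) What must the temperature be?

Density altitude − pressure altitude = 3500 − 2000 = +1500 ft.
At 120 ft/°C that is an ISA deviation of 1500/120 = +12.5°C.
ISA temperature at 2000 ft = 15 − 2 × (2000/1000) = 11°C.
OAT = ISA + deviation = 11 + (+12.5) = 23.5°C.

23.5°C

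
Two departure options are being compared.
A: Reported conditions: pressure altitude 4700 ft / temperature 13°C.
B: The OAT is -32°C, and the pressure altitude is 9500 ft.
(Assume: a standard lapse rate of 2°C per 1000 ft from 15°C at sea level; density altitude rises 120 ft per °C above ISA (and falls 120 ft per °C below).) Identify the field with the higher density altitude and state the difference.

B by 552 ft

A: ISA temp = 5.6°C, deviation +7.4°C, DA = 4700 + 120 × 7.4 = 5588 ft.
B: ISA temp = -4°C, deviation -28°C, DA = 9500 + 120 × (-28) = 6140 ft.
B is higher by 6140 − 5588 = 552 ft.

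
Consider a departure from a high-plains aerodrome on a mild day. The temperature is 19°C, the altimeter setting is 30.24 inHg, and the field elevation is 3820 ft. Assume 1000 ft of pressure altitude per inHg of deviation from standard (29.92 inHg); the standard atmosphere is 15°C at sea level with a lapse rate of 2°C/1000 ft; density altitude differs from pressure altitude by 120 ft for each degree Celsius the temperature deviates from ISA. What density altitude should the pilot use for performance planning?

Pressure altitude = 3820 + (29.92 − 30.24) × 1000 = 3820 + (-320) = 3500 ft.
ISA temperature at 3500 ft = 15 − 2 × (3500/1000) = 8°C.
ISA deviation = 19 − 8 = +11°C.
Density altitude = 3500 + 120 × (11) = 4820 ft.

4820 ft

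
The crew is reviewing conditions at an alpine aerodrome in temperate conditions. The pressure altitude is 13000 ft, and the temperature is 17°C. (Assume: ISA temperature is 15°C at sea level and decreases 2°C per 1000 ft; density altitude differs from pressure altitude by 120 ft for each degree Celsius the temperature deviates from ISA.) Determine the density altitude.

16360 ft

ISA temperature at 13000 ft = 15 − 2 × (13000/1000) = -11°C.
ISA deviation = 17 − (-11) = +28°C.
Density altitude = 13000 + 120 × (28) = 13000 + (+3360) = 16360 ft.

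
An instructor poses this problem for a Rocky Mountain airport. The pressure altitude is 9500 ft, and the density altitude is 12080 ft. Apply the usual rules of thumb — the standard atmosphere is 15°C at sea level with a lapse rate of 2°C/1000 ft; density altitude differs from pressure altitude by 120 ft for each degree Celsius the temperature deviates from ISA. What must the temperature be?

17.5°C

Density altitude − pressure altitude = 12080 − 9500 = +2580 ft.
At 120 ft/°C that is an ISA deviation of 2580/120 = +21.5°C.
ISA temperature at 9500 ft = 15 − 2 × (9500/1000) = -4°C.
OAT = ISA + deviation = -4 + (+21.5) = 17.5°C.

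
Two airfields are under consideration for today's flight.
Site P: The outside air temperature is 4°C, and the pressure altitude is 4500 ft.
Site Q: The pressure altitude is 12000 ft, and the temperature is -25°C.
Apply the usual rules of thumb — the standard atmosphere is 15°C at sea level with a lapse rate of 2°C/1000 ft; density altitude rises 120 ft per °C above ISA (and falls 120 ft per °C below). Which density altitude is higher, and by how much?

Site P: ISA temp = 6°C, deviation -2°C, DA = 4500 + 120 × (-2) = 4260 ft.
Site Q: ISA temp = -9°C, deviation -16°C, DA = 12000 + 120 × (-16) = 10080 ft.
Site Q is higher by 10080 − 4260 = 5820 ft.

Site Q by 5820 ft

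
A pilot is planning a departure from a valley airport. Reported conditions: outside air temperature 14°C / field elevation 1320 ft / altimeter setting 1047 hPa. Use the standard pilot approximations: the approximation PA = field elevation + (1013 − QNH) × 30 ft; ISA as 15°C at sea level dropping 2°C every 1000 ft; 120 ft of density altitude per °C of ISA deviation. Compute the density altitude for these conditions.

Pressure altitude = 1320 + (1013 − 1047) × 30 = 1320 + (-1020) = 300 ft.
ISA temperature at 300 ft = 15 − 2 × (300/1000) = 14.4°C.
ISA deviation = 14 − 14.4 = -0.4°C.
Density altitude = 300 + 120 × (-0.4) = 252 ft.

252 ft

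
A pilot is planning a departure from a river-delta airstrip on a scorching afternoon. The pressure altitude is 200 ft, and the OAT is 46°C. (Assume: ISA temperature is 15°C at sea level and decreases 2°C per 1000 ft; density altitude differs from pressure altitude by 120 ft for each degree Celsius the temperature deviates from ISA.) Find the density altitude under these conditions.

3968 ft

ISA temperature at 200 ft = 15 − 2 × (200/1000) = 14.6°C.
ISA deviation = 46 − 14.6 = +31.4°C.
Density altitude = 200 + 120 × (31.4) = 200 + (+3768) = 3968 ft.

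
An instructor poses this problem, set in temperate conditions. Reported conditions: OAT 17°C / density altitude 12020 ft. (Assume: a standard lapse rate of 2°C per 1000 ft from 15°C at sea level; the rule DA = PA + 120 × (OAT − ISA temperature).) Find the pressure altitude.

DA = PA + 120 × (OAT − (15 − 2·PA/1000)) = PA + 120·OAT − 1800 + 0.24·PA = 1.24·PA + 120·OAT − 1800.
So 1.24·PA = 12020 − 120 × 17 + 1800 = 11780.
PA = 11780 / 1.24 = 9500 ft.

9500 ft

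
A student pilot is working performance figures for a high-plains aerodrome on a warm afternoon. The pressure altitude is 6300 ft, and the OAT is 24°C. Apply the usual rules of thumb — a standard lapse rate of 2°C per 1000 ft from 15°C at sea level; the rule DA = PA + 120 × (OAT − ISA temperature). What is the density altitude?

8892 ft

ISA temperature at 6300 ft = 15 − 2 × (6300/1000) = 2.4°C.
ISA deviation = 24 − 2.4 = +21.6°C.
Density altitude = 6300 + 120 × (21.6) = 6300 + (+2592) = 8892 ft.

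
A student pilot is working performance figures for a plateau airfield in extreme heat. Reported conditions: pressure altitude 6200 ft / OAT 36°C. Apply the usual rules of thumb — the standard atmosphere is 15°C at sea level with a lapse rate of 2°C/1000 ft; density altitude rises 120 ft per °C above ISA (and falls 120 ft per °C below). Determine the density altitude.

ISA temperature at 6200 ft = 15 − 2 × (6200/1000) = 2.6°C.
ISA deviation = 36 − 2.6 = +33.4°C.
Density altitude = 6200 + 120 × (33.4) = 6200 + (+4008) = 10208 ft.

10208 ft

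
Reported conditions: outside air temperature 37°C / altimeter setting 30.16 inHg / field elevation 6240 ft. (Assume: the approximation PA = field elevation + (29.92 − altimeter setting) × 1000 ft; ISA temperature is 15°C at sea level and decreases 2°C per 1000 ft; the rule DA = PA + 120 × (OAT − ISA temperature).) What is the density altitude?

Pressure altitude = 6240 + (29.92 − 30.16) × 1000 = 6240 + (-240) = 6000 ft.
ISA temperature at 6000 ft = 15 − 2 × (6000/1000) = 3°C.
ISA deviation = 37 − 3 = +34°C.
Density altitude = 6000 + 120 × (34) = 10080 ft.

10080 ft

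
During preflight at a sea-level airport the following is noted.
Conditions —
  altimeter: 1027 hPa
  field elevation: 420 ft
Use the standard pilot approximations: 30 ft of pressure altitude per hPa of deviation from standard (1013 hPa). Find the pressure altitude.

0 ft

Pressure correction = (1013 − 1027) × 30 = -420 ft.
Pressure altitude = 420 + (-420) = 0 ft.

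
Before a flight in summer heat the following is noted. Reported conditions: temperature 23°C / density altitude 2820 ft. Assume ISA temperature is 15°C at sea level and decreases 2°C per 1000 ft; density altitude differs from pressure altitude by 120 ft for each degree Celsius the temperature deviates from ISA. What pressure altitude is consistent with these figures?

1500 ft

DA = PA + 120 × (OAT − (15 − 2·PA/1000)) = PA + 120·OAT − 1800 + 0.24·PA = 1.24·PA + 120·OAT − 1800.
So 1.24·PA = 2820 − 120 × 23 + 1800 = 1860.
PA = 1860 / 1.24 = 1500 ft.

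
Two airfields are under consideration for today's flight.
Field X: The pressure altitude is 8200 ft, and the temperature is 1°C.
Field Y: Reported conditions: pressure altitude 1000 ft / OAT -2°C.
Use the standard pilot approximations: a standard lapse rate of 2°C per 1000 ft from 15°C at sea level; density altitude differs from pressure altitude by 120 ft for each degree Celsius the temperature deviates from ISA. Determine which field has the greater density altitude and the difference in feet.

Field X by 9288 ft

Field X: ISA temp = -1.4°C, deviation +2.4°C, DA = 8200 + 120 × 2.4 = 8488 ft.
Field Y: ISA temp = 13°C, deviation -15°C, DA = 1000 + 120 × (-15) = -800 ft.
Field X is higher by 8488 − (-800) = 9288 ft.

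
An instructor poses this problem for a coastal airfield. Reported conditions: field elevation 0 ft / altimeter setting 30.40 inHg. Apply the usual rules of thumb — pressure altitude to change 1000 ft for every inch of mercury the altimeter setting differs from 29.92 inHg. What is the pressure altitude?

-480 ft

Pressure correction = (29.92 − 30.40) × 1000 = -480 ft.
Pressure altitude = 0 + (-480) = -480 ft.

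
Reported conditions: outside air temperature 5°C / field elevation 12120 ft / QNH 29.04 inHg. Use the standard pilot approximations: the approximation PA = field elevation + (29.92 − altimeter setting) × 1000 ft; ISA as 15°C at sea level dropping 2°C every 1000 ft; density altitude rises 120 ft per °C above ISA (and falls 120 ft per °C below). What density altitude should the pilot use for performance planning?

14920 ft

Pressure altitude = 12120 + (29.92 − 29.04) × 1000 = 12120 + (+880) = 13000 ft.
ISA temperature at 13000 ft = 15 − 2 × (13000/1000) = -11°C.
ISA deviation = 5 − (-11) = +16°C.
Density altitude = 13000 + 120 × (16) = 14920 ft.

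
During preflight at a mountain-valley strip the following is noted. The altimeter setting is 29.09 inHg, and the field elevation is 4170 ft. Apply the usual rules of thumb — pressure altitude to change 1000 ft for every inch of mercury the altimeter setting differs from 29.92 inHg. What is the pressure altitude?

Pressure correction = (29.92 − 29.09) × 1000 = +830 ft.
Pressure altitude = 4170 + (+830) = 5000 ft.

5000 ft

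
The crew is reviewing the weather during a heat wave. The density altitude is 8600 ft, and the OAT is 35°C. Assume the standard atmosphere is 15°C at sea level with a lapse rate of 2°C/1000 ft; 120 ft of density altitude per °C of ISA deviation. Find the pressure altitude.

5000 ft

DA = PA + 120 × (OAT − (15 − 2·PA/1000)) = PA + 120·OAT − 1800 + 0.24·PA = 1.24·PA + 120·OAT − 1800.
So 1.24·PA = 8600 − 120 × 35 + 1800 = 6200.
PA = 6200 / 1.24 = 5000 ft.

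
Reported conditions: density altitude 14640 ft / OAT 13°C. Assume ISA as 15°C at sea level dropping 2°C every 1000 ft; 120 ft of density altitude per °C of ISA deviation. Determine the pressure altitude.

12000 ft

DA = PA + 120 × (OAT − (15 − 2·PA/1000)) = PA + 120·OAT − 1800 + 0.24·PA = 1.24·PA + 120·OAT − 1800.
So 1.24·PA = 14640 − 120 × 13 + 1800 = 14880.
PA = 14880 / 1.24 = 12000 ft.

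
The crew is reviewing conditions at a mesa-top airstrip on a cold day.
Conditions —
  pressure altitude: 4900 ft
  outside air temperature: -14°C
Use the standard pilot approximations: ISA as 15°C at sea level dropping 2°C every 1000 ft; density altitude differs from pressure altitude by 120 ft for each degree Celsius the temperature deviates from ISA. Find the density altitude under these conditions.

2596 ft

ISA temperature at 4900 ft = 15 − 2 × (4900/1000) = 5.2°C.
ISA deviation = -14 − 5.2 = -19.2°C.
Density altitude = 4900 + 120 × (-19.2) = 4900 + (-2304) = 2596 ft.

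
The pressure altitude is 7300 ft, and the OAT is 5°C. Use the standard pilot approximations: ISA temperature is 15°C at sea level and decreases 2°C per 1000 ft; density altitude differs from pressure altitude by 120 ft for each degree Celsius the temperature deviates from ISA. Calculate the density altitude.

7852 ft

ISA temperature at 7300 ft = 15 − 2 × (7300/1000) = 0.4°C.
ISA deviation = 5 − 0.4 = +4.6°C.
Density altitude = 7300 + 120 × (4.6) = 7300 + (+552) = 7852 ft.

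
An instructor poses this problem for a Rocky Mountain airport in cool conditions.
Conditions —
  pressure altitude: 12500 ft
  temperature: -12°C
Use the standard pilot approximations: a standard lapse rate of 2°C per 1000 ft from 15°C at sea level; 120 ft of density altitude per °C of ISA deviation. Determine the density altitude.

12260 ft

ISA temperature at 12500 ft = 15 − 2 × (12500/1000) = -10°C.
ISA deviation = -12 − (-10) = -2°C.
Density altitude = 12500 + 120 × (-2) = 12500 + (-240) = 12260 ft.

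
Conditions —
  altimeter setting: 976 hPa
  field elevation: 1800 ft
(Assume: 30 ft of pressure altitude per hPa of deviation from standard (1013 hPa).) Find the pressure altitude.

Pressure correction = (1013 − 976) × 30 = +1110 ft.
Pressure altitude = 1800 + (+1110) = 2910 ft.

2910 ft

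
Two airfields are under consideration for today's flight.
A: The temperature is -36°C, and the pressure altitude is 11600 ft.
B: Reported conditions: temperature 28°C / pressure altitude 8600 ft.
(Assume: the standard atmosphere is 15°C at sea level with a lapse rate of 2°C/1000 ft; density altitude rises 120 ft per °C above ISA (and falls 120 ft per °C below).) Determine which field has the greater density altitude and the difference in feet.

A: ISA temp = -8.2°C, deviation -27.8°C, DA = 11600 + 120 × (-27.8) = 8264 ft.
B: ISA temp = -2.2°C, deviation +30.2°C, DA = 8600 + 120 × 30.2 = 12224 ft.
B is higher by 12224 − 8264 = 3960 ft.

B by 3960 ft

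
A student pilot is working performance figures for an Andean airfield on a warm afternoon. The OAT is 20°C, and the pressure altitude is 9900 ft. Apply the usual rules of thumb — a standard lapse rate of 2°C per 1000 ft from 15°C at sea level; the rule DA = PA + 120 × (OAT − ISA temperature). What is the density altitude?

ISA temperature at 9900 ft = 15 − 2 × (9900/1000) = -4.8°C.
ISA deviation = 20 − (-4.8) = +24.8°C.
Density altitude = 9900 + 120 × (24.8) = 9900 + (+2976) = 12876 ft.

12876 ft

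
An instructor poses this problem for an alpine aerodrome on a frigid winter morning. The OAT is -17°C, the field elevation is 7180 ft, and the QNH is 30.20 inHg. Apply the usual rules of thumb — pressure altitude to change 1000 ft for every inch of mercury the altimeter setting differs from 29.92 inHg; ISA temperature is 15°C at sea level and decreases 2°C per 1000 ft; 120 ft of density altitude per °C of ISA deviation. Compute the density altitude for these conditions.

Pressure altitude = 7180 + (29.92 − 30.20) × 1000 = 7180 + (-280) = 6900 ft.
ISA temperature at 6900 ft = 15 − 2 × (6900/1000) = 1.2°C.
ISA deviation = -17 − 1.2 = -18.2°C.
Density altitude = 6900 + 120 × (-18.2) = 4716 ft.

4716 ft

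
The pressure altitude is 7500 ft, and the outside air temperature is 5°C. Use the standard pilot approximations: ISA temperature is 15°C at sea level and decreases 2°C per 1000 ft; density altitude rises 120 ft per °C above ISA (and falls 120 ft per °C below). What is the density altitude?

8100 ft

ISA temperature at 7500 ft = 15 − 2 × (7500/1000) = 0°C.
ISA deviation = 5 − 0 = +5°C.
Density altitude = 7500 + 120 × (5) = 7500 + (+600) = 8100 ft.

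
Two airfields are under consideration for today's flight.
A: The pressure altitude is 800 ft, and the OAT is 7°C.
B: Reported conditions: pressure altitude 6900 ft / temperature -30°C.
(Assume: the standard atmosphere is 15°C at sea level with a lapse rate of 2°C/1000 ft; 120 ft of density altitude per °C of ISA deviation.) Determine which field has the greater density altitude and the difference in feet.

B by 3124 ft

A: ISA temp = 13.4°C, deviation -6.4°C, DA = 800 + 120 × (-6.4) = 32 ft.
B: ISA temp = 1.2°C, deviation -31.2°C, DA = 6900 + 120 × (-31.2) = 3156 ft.
B is higher by 3156 − 32 = 3124 ft.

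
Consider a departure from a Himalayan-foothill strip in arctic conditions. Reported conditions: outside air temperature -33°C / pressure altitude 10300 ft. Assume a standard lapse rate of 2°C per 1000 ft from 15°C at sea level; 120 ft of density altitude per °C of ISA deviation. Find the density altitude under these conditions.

ISA temperature at 10300 ft = 15 − 2 × (10300/1000) = -5.6°C.
ISA deviation = -33 − (-5.6) = -27.4°C.
Density altitude = 10300 + 120 × (-27.4) = 10300 + (-3288) = 7012 ft.

7012 ft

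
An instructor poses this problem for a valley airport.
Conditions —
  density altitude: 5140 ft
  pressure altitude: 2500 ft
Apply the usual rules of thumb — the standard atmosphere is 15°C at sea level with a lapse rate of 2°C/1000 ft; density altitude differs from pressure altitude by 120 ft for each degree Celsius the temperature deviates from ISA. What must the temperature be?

Density altitude − pressure altitude = 5140 − 2500 = +2640 ft.
At 120 ft/°C that is an ISA deviation of 2640/120 = +22°C.
ISA temperature at 2500 ft = 15 − 2 × (2500/1000) = 10°C.
OAT = ISA + deviation = 10 + (+22) = 32°C.

32°C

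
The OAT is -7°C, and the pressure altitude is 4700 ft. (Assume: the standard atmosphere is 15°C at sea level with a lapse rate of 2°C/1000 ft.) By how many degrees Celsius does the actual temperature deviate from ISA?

ISA temperature at 4700 ft = 15 − 2 × (4700/1000) = 5.6°C.
Deviation = OAT − ISA = -7 − 5.6 = -12.6°C.

ISA-12.6°C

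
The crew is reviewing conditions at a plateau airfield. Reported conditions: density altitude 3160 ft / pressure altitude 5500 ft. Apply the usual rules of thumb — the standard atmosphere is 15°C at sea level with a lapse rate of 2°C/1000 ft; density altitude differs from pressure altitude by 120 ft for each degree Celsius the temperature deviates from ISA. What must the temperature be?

Density altitude − pressure altitude = 3160 − 5500 = -2340 ft.
At 120 ft/°C that is an ISA deviation of -2340/120 = -19.5°C.
ISA temperature at 5500 ft = 15 − 2 × (5500/1000) = 4°C.
OAT = ISA + deviation = 4 + (-19.5) = -15.5°C.

-15.5°C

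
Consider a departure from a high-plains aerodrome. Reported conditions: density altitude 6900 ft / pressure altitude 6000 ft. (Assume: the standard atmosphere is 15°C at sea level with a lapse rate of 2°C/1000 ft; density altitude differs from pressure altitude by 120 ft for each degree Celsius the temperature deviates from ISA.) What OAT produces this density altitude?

Density altitude − pressure altitude = 6900 − 6000 = +900 ft.
At 120 ft/°C that is an ISA deviation of 900/120 = +7.5°C.
ISA temperature at 6000 ft = 15 − 2 × (6000/1000) = 3°C.
OAT = ISA + deviation = 3 + (+7.5) = 10.5°C.

10.5°C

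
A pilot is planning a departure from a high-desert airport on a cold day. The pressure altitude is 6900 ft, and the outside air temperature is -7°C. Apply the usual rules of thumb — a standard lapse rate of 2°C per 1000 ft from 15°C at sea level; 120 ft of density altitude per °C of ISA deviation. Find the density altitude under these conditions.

5916 ft

ISA temperature at 6900 ft = 15 − 2 × (6900/1000) = 1.2°C.
ISA deviation = -7 − 1.2 = -8.2°C.
Density altitude = 6900 + 120 × (-8.2) = 6900 + (-984) = 5916 ft.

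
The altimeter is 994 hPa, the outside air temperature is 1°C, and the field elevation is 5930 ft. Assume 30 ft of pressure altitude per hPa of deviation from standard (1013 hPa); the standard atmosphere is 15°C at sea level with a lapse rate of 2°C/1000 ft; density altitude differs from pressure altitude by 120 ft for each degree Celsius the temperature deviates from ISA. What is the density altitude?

6380 ft

Pressure altitude = 5930 + (1013 − 994) × 30 = 5930 + (+570) = 6500 ft.
ISA temperature at 6500 ft = 15 − 2 × (6500/1000) = 2°C.
ISA deviation = 1 − 2 = -1°C.
Density altitude = 6500 + 120 × (-1) = 6380 ft.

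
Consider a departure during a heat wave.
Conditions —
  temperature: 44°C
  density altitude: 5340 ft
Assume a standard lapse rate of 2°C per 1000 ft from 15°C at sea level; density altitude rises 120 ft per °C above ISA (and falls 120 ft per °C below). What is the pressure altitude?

DA = PA + 120 × (OAT − (15 − 2·PA/1000)) = PA + 120·OAT − 1800 + 0.24·PA = 1.24·PA + 120·OAT − 1800.
So 1.24·PA = 5340 − 120 × 44 + 1800 = 1860.
PA = 1860 / 1.24 = 1500 ft.

1500 ft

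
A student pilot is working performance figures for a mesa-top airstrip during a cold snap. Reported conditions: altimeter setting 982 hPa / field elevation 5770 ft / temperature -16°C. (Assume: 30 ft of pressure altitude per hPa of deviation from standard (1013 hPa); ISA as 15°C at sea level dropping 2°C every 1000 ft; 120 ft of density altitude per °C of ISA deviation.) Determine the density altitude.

4588 ft

Pressure altitude = 5770 + (1013 − 982) × 30 = 5770 + (+930) = 6700 ft.
ISA temperature at 6700 ft = 15 − 2 × (6700/1000) = 1.6°C.
ISA deviation = -16 − 1.6 = -17.6°C.
Density altitude = 6700 + 120 × (-17.6) = 4588 ft.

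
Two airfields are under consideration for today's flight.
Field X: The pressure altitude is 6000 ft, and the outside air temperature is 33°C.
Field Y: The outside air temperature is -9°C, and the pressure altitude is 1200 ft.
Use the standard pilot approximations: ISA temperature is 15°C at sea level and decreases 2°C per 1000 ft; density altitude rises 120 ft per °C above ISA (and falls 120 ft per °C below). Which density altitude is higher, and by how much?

Field X by 10992 ft

Field X: ISA temp = 3°C, deviation +30°C, DA = 6000 + 120 × 30 = 9600 ft.
Field Y: ISA temp = 12.6°C, deviation -21.6°C, DA = 1200 + 120 × (-21.6) = -1392 ft.
Field X is higher by 9600 − (-1392) = 10992 ft.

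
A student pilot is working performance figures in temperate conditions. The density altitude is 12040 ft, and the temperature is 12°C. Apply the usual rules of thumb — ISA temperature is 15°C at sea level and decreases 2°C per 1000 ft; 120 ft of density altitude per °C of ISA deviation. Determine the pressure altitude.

10000 ft

DA = PA + 120 × (OAT − (15 − 2·PA/1000)) = PA + 120·OAT − 1800 + 0.24·PA = 1.24·PA + 120·OAT − 1800.
So 1.24·PA = 12040 − 120 × 12 + 1800 = 12400.
PA = 12400 / 1.24 = 10000 ft.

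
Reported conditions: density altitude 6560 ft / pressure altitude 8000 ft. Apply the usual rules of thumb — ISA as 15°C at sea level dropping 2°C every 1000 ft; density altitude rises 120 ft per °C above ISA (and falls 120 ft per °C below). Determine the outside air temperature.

Density altitude − pressure altitude = 6560 − 8000 = -1440 ft.
At 120 ft/°C that is an ISA deviation of -1440/120 = -12°C.
ISA temperature at 8000 ft = 15 − 2 × (8000/1000) = -1°C.
OAT = ISA + deviation = -1 + (-12) = -13°C.

-13°C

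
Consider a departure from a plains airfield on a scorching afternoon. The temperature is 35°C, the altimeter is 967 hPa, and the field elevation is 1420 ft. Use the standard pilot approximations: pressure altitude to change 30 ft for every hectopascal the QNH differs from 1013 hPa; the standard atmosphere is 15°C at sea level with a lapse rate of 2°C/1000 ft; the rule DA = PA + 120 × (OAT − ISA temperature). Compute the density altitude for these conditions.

5872 ft

Pressure altitude = 1420 + (1013 − 967) × 30 = 1420 + (+1380) = 2800 ft.
ISA temperature at 2800 ft = 15 − 2 × (2800/1000) = 9.4°C.
ISA deviation = 35 − 9.4 = +25.6°C.
Density altitude = 2800 + 120 × (25.6) = 5872 ft.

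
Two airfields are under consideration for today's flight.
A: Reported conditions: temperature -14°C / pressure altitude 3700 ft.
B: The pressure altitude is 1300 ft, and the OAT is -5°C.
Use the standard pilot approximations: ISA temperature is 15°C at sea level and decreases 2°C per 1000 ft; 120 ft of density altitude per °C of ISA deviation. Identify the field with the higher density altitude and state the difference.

A: ISA temp = 7.6°C, deviation -21.6°C, DA = 3700 + 120 × (-21.6) = 1108 ft.
B: ISA temp = 12.4°C, deviation -17.4°C, DA = 1300 + 120 × (-17.4) = -788 ft.
A is higher by 1108 − (-788) = 1896 ft.

A by 1896 ft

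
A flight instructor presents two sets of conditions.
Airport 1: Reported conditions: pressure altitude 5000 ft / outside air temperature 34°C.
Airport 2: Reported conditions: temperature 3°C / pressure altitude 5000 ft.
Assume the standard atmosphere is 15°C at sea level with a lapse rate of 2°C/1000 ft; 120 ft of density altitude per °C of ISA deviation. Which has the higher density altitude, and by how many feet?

Airport 1: ISA temp = 5°C, deviation +29°C, DA = 5000 + 120 × 29 = 8480 ft.
Airport 2: ISA temp = 5°C, deviation -2°C, DA = 5000 + 120 × (-2) = 4760 ft.
Airport 1 is higher by 8480 − 4760 = 3720 ft.

Airport 1 by 3720 ft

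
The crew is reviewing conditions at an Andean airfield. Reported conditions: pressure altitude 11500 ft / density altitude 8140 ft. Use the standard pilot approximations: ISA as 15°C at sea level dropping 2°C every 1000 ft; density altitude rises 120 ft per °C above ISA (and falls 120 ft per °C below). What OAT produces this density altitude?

Density altitude − pressure altitude = 8140 − 11500 = -3360 ft.
At 120 ft/°C that is an ISA deviation of -3360/120 = -28°C.
ISA temperature at 11500 ft = 15 − 2 × (11500/1000) = -8°C.
OAT = ISA + deviation = -8 + (-28) = -36°C.

-36°C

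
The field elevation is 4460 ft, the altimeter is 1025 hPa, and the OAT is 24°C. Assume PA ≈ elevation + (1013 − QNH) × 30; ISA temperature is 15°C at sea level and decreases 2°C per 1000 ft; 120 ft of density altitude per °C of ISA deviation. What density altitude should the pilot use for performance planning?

Pressure altitude = 4460 + (1013 − 1025) × 30 = 4460 + (-360) = 4100 ft.
ISA temperature at 4100 ft = 15 − 2 × (4100/1000) = 6.8°C.
ISA deviation = 24 − 6.8 = +17.2°C.
Density altitude = 4100 + 120 × (17.2) = 6164 ft.

6164 ft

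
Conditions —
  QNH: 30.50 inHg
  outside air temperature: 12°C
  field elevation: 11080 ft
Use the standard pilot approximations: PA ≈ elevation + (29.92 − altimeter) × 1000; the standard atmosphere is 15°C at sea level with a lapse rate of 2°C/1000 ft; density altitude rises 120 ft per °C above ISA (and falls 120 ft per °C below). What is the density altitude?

Pressure altitude = 11080 + (29.92 − 30.50) × 1000 = 11080 + (-580) = 10500 ft.
ISA temperature at 10500 ft = 15 − 2 × (10500/1000) = -6°C.
ISA deviation = 12 − (-6) = +18°C.
Density altitude = 10500 + 120 × (18) = 12660 ft.

12660 ft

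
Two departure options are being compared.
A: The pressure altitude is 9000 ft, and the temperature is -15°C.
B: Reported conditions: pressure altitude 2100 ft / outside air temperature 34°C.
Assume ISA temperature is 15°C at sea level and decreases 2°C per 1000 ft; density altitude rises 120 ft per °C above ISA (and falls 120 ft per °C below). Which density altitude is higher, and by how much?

A: ISA temp = -3°C, deviation -12°C, DA = 9000 + 120 × (-12) = 7560 ft.
B: ISA temp = 10.8°C, deviation +23.2°C, DA = 2100 + 120 × 23.2 = 4884 ft.
A is higher by 7560 − 4884 = 2676 ft.

A by 2676 ft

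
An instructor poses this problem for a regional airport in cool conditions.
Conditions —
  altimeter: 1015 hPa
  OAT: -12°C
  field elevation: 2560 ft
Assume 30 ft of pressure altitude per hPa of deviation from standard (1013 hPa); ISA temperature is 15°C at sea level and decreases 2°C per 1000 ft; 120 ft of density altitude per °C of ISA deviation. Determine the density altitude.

-140 ft

Pressure altitude = 2560 + (1013 − 1015) × 30 = 2560 + (-60) = 2500 ft.
ISA temperature at 2500 ft = 15 − 2 × (2500/1000) = 10°C.
ISA deviation = -12 − 10 = -22°C.
Density altitude = 2500 + 120 × (-22) = -140 ft.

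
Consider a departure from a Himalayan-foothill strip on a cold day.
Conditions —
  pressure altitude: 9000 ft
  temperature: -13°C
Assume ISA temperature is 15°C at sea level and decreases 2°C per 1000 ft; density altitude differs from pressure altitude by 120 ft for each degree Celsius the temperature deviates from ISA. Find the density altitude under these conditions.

7800 ft

ISA temperature at 9000 ft = 15 − 2 × (9000/1000) = -3°C.
ISA deviation = -13 − (-3) = -10°C.
Density altitude = 9000 + 120 × (-10) = 9000 + (-1200) = 7800 ft.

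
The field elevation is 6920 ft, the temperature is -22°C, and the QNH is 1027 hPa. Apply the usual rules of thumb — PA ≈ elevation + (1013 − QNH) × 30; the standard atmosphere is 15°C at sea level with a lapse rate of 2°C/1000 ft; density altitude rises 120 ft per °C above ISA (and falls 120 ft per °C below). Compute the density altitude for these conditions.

Pressure altitude = 6920 + (1013 − 1027) × 30 = 6920 + (-420) = 6500 ft.
ISA temperature at 6500 ft = 15 − 2 × (6500/1000) = 2°C.
ISA deviation = -22 − 2 = -24°C.
Density altitude = 6500 + 120 × (-24) = 3620 ft.

3620 ft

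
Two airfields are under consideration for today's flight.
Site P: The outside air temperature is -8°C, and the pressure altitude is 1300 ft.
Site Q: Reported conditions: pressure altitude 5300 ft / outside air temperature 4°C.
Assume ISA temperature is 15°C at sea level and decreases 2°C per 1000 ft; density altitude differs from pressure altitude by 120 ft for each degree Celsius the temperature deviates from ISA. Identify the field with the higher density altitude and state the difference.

Site Q by 6400 ft

Site P: ISA temp = 12.4°C, deviation -20.4°C, DA = 1300 + 120 × (-20.4) = -1148 ft.
Site Q: ISA temp = 4.4°C, deviation -0.4°C, DA = 5300 + 120 × (-0.4) = 5252 ft.
Site Q is higher by 5252 − (-1148) = 6400 ft.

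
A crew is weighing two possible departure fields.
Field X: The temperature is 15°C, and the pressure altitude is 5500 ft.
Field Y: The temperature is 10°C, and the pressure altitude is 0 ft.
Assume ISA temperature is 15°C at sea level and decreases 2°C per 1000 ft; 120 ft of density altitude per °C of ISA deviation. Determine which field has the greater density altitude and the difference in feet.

Field X by 7420 ft

Field X: ISA temp = 4°C, deviation +11°C, DA = 5500 + 120 × 11 = 6820 ft.
Field Y: ISA temp = 15°C, deviation -5°C, DA = 0 + 120 × (-5) = -600 ft.
Field X is higher by 6820 − (-600) = 7420 ft.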